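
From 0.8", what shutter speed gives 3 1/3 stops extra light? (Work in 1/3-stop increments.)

8 s

Shutter speed: 0.8 → 1 → 1.3 → 1.6 → 2 → 2.5 → 3.2 → 4 → 5 → 6 → 8 — 3 1/3 stops longer (brighter).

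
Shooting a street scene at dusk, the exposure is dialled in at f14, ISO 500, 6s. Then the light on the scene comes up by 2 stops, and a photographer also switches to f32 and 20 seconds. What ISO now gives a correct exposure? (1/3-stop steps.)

ISO 200

Scene light: 2 stops brighter.
Aperture: f/14 → f/16 → f/18 → f/20 → f/22 → f/25 → f/29 → f/32 — 2 1/3 stops narrower (darker).
Shutter speed: 6 → 8 → 10 → 13 → 15 → 20 — 1 2/3 stops slower (brighter).
Net so far: 1 1/3 stops brighter. ISO: 500 → 400 → 320 → 250 → 200.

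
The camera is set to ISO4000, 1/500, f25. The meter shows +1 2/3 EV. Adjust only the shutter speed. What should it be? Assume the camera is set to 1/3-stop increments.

Overexposed by 1 2/3 stops → need 1 2/3 stops darker.
Shutter speed: 1/500 → 1/640 → 1/800 → 1/1000 → 1/1250 → 1/1600.

1/1600s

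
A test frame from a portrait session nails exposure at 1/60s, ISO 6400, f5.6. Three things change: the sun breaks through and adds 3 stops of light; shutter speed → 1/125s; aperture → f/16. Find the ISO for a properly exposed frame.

Scene light: 3 stops brighter.
Shutter speed: 1/60 → 1/125 — 1 stop shorter (darker).
Aperture: f/5.6 → f/8 → f/11 → f/16 — 3 stops smaller aperture (darker).
Net so far: 1 stop darker. ISO: 6400 → 12800.

ISO 12800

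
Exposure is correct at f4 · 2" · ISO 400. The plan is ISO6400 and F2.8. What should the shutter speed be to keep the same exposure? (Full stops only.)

ISO: 400 → 800 → 1600 → 3200 → 6400 — 4 stops raised (brighter).
Aperture: f/4 → f/2.8 — 1 stop opened up (brighter).
Net change so far: 5 stops brighter. Offset with the shutter speed: 2 → 1 → 1/2 → 1/4 → 1/8 → 1/15.

1/15s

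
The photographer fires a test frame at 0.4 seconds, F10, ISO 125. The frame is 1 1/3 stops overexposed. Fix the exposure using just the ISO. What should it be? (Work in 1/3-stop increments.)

ISO 50

Overexposed by 1 1/3 stops → need 1 1/3 stops darker.
ISO: 125 → 100 → 80 → 64 → 50.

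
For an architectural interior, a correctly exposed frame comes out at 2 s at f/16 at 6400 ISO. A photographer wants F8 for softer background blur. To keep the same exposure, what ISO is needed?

ISO 1600

Aperture: f/16 → f/11 → f/8 — 2 stops wider (brighter).
Need 2 stops darker from the ISO: 6400 → 3200 → 1600.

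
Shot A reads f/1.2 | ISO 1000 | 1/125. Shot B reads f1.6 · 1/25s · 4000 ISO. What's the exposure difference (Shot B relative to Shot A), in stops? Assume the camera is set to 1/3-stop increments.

3 2/3 stops brighter

Aperture: f/1.2 → f/1.4 → f/1.6 — 2/3 stop smaller aperture (darker).
Shutter speed: 1/125 → 1/100 → 1/80 → 1/60 → 1/50 → 1/40 → 1/30 → 1/25 — 2 1/3 stops slower (brighter).
ISO: 1000 → 1250 → 1600 → 2000 → 2500 → 3200 → 4000 — 2 stops raised (brighter).
Net: −2/3 +2 1/3 +2 = +3 2/3 stops.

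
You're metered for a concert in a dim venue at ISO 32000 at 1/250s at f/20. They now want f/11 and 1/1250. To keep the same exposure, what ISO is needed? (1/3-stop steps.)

ISO 51200

Aperture: f/20 → f/18 → f/16 → f/14 → f/13 → f/11 — 1 2/3 stops larger aperture (brighter).
Shutter speed: 1/250 → 1/320 → 1/400 → 1/500 → 1/640 → 1/800 → 1/1000 → 1/1250 — 2 1/3 stops shorter (darker).
Net change so far: 2/3 stop darker. Offset with the ISO: 32000 → 40000 → 51200.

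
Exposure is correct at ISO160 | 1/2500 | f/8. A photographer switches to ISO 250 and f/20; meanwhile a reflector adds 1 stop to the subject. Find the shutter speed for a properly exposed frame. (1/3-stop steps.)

1/1250s

Scene light: 1 stop brighter.
ISO: 160 → 200 → 250 — 2/3 stop higher (brighter).
Aperture: f/8 → f/9 → f/10 → f/11 → f/13 → f/14 → f/16 → f/18 → f/20 — 2 2/3 stops narrower (darker).
Net so far: 1 stop darker. Shutter speed: 1/2500 → 1/2000 → 1/1600 → 1/1250.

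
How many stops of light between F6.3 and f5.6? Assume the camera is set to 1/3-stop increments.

1/3 stop

f/6.3 → f/5.6 — count the steps: 1 third-stops = 1/3 stop.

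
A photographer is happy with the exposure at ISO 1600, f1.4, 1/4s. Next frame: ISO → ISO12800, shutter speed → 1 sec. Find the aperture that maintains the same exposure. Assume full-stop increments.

ISO: 1600 → 3200 → 6400 → 12800 — 3 stops raised (brighter).
Shutter speed: 1/4 → 1/2 → 1 — 2 stops slower (brighter).
Net change so far: 5 stops brighter. Offset with the aperture: f/1.4 → f/2 → f/2.8 → f/4 → f/5.6 → f/8.

f/8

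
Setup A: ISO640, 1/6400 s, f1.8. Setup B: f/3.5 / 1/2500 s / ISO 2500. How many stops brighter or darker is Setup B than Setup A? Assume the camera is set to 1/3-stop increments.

Aperture: f/1.8 → f/2 → f/2.2 → f/2.5 → f/2.8 → f/3.2 → f/3.5 — 2 stops smaller aperture (darker).
Shutter speed: 1/6400 → 1/5000 → 1/4000 → 1/3200 → 1/2500 — 1 1/3 stops slower (brighter).
ISO: 640 → 800 → 1000 → 1250 → 1600 → 2000 → 2500 — 2 stops higher (brighter).
Net: −2 +1 1/3 +2 = +1 1/3 stops.

1 1/3 stops brighter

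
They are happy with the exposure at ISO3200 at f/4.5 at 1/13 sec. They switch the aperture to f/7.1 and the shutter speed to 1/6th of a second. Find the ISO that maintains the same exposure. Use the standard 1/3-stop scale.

Aperture: f/4.5 → f/5 → f/5.6 → f/6.3 → f/7.1 — 1 1/3 stops stopped down (darker).
Shutter speed: 1/13 → 1/10 → 1/8 → 1/6 — 1 stop longer (brighter).
Net change so far: 1/3 stop darker. Offset with the ISO: 3200 → 4000.

ISO 4000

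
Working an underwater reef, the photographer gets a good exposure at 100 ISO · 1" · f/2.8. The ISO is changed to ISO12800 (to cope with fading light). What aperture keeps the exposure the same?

ISO: 100 → 200 → 400 → 800 → 1600 → 3200 → 6400 → 12800 — 7 stops higher (brighter).
Need 7 stops darker from the aperture: f/2.8 → f/4 → f/5.6 → f/8 → f/11 → f/16 → f/22 → f/32.

f/32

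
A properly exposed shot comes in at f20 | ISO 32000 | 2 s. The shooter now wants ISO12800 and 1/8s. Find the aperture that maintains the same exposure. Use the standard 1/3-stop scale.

ISO: 32000 → 25600 → 20000 → 16000 → 12800 — 1 1/3 stops lower (darker).
Shutter speed: 2 → 1.6 → 1.3 → 1 → 0.8 → 0.6 → 0.5 → 0.4 → 0.3 → 1/4 → 1/5 → 1/6 → 1/8 — 4 stops shorter (darker).
Net change so far: 5 1/3 stops darker. Offset with the aperture: f/20 → f/18 → f/16 → f/14 → f/13 → f/11 → f/10 → f/9 → f/8 → f/7.1 → f/6.3 → f/5.6 → f/5 → f/4.5 → f/4 → f/3.5 → f/3.2.

f/3.2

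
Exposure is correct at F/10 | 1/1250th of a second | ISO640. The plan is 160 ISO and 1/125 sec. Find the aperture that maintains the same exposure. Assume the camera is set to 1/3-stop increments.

ISO: 640 → 500 → 400 → 320 → 250 → 200 → 160 — 2 stops lower (darker).
Shutter speed: 1/1250 → 1/1000 → 1/800 → 1/640 → 1/500 → 1/400 → 1/320 → 1/250 → 1/200 → 1/160 → 1/125 — 3 1/3 stops longer (brighter).
Net change so far: 1 1/3 stops brighter. Offset with the aperture: f/10 → f/11 → f/13 → f/14 → f/16.

f/16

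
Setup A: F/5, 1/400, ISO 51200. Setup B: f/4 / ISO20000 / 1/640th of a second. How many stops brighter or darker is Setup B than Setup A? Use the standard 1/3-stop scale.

Aperture: f/5 → f/4.5 → f/4 — 2/3 stop opened up (brighter).
Shutter speed: 1/400 → 1/500 → 1/640 — 2/3 stop shorter (darker).
ISO: 51200 → 40000 → 32000 → 25600 → 20000 — 1 1/3 stops lower (darker).
Net: +2/3 −2/3 −1 1/3 = −1 1/3 stops.

1 1/3 stops darker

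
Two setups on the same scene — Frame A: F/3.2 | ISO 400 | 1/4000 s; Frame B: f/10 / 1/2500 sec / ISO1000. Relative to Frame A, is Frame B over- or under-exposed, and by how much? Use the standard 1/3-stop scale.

Aperture: f/3.2 → f/3.5 → f/4 → f/4.5 → f/5 → f/5.6 → f/6.3 → f/7.1 → f/8 → f/9 → f/10 — 3 1/3 stops smaller aperture (darker).
Shutter speed: 1/4000 → 1/3200 → 1/2500 — 2/3 stop slower (brighter).
ISO: 400 → 500 → 640 → 800 → 1000 — 1 1/3 stops higher (brighter).
Net: −3 1/3 +2/3 +1 1/3 = −1 1/3 stops.

1 1/3 stops darker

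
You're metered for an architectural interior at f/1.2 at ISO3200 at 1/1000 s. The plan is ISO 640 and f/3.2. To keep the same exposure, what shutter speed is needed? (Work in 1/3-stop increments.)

ISO: 3200 → 2500 → 2000 → 1600 → 1250 → 1000 → 800 → 640 — 2 1/3 stops dropped (darker).
Aperture: f/1.2 → f/1.4 → f/1.6 → f/1.8 → f/2 → f/2.2 → f/2.5 → f/2.8 → f/3.2 — 2 2/3 stops stopped down (darker).
Net change so far: 5 stops darker. Offset with the shutter speed: 1/1000 → 1/800 → 1/640 → 1/500 → 1/400 → 1/320 → 1/250 → 1/200 → 1/160 → 1/125 → 1/100 → 1/80 → 1/60 → 1/50 → 1/40 → 1/30.

1/30s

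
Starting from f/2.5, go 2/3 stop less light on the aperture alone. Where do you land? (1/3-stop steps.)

Aperture: f/2.5 → f/2.8 → f/3.2 — 2/3 stop narrower (darker).

f/3.2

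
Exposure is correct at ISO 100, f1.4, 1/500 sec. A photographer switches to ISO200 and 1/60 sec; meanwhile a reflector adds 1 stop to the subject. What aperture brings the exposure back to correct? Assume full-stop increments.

Scene light: 1 stop brighter.
ISO: 100 → 200 — 1 stop higher (brighter).
Shutter speed: 1/500 → 1/250 → 1/125 → 1/60 — 3 stops longer (brighter).
Net so far: 5 stops brighter. Aperture: f/1.4 → f/2 → f/2.8 → f/4 → f/5.6 → f/8.

f/8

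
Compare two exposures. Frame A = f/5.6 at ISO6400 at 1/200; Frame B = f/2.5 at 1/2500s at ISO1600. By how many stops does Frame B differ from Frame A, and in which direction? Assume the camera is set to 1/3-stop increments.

Aperture: f/5.6 → f/5 → f/4.5 → f/4 → f/3.5 → f/3.2 → f/2.8 → f/2.5 — 2 1/3 stops wider (brighter).
Shutter speed: 1/200 → 1/250 → 1/320 → 1/400 → 1/500 → 1/640 → 1/800 → 1/1000 → 1/1250 → 1/1600 → 1/2000 → 1/2500 — 3 2/3 stops shorter (darker).
ISO: 6400 → 5000 → 4000 → 3200 → 2500 → 2000 → 1600 — 2 stops lower (darker).
Net: +2 1/3 −3 2/3 −2 = −3 1/3 stops.

3 1/3 stops darker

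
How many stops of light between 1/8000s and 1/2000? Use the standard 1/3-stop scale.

1/8000 → 1/6400 → 1/5000 → 1/4000 → 1/3200 → 1/2500 → 1/2000 — count the steps: 6 third-stops = 2 stops.

2 stops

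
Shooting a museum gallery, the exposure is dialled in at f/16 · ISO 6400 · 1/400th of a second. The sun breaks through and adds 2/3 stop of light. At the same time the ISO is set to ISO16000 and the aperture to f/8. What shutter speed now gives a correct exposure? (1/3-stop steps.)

1/6400s

Scene light: 2/3 stop brighter.
ISO: 6400 → 8000 → 10000 → 12800 → 16000 — 1 1/3 stops raised (brighter).
Aperture: f/16 → f/14 → f/13 → f/11 → f/10 → f/9 → f/8 — 2 stops wider (brighter).
Net so far: 4 stops brighter. Shutter speed: 1/400 → 1/500 → 1/640 → 1/800 → 1/1000 → 1/1250 → 1/1600 → 1/2000 → 1/2500 → 1/3200 → 1/4000 → 1/5000 → 1/6400.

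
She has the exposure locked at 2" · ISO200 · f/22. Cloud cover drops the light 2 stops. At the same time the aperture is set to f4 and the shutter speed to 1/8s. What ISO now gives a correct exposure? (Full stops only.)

Scene light: 2 stops darker.
Aperture: f/22 → f/16 → f/11 → f/8 → f/5.6 → f/4 — 5 stops larger aperture (brighter).
Shutter speed: 2 → 1 → 1/2 → 1/4 → 1/8 — 4 stops faster (darker).
Net so far: 1 stop darker. ISO: 200 → 400.

ISO 400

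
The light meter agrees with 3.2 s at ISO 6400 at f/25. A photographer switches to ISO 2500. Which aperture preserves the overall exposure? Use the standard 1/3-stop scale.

f/16

ISO: 6400 → 5000 → 4000 → 3200 → 2500 — 1 1/3 stops dropped (darker).
Need 1 1/3 stops brighter from the aperture: f/25 → f/22 → f/20 → f/18 → f/16.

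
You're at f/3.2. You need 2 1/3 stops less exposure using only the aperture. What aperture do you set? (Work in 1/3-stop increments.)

Aperture: f/3.2 → f/3.5 → f/4 → f/4.5 → f/5 → f/5.6 → f/6.3 → f/7.1 — 2 1/3 stops narrower (darker).

f/7.1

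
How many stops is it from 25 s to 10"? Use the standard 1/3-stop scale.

1 1/3 stops

25 → 20 → 15 → 13 → 10 — count the steps: 4 third-stops = 1 1/3 stops.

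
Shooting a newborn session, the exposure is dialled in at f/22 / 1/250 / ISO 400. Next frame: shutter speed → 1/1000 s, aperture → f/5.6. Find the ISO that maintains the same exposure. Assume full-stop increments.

Shutter speed: 1/250 → 1/500 → 1/1000 — 2 stops shorter (darker).
Aperture: f/22 → f/16 → f/11 → f/8 → f/5.6 — 4 stops opened up (brighter).
Net change so far: 2 stops brighter. Offset with the ISO: 400 → 200 → 100.

ISO 100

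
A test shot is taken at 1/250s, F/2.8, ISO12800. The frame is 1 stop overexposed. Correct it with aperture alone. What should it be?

Overexposed by 1 stop → need 1 stop darker.
Aperture: f/2.8 → f/4.

f/4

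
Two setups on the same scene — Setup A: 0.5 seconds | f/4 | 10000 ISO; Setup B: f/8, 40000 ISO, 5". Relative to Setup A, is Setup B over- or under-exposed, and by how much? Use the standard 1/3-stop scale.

Aperture: f/4 → f/4.5 → f/5 → f/5.6 → f/6.3 → f/7.1 → f/8 — 2 stops stopped down (darker).
Shutter speed: 0.5 → 0.6 → 0.8 → 1 → 1.3 → 1.6 → 2 → 2.5 → 3.2 → 4 → 5 — 3 1/3 stops slower (brighter).
ISO: 10000 → 12800 → 16000 → 20000 → 25600 → 32000 → 40000 — 2 stops raised (brighter).
Net: −2 +3 1/3 +2 = +3 1/3 stops.

3 1/3 stops brighter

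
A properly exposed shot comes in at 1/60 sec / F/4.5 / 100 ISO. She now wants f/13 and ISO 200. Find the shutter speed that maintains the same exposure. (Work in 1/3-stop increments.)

Aperture: f/4.5 → f/5 → f/5.6 → f/6.3 → f/7.1 → f/8 → f/9 → f/10 → f/11 → f/13 — 3 stops narrower (darker).
ISO: 100 → 125 → 160 → 200 — 1 stop higher (brighter).
Net change so far: 2 stops darker. Offset with the shutter speed: 1/60 → 1/50 → 1/40 → 1/30 → 1/25 → 1/20 → 1/15.

1/15s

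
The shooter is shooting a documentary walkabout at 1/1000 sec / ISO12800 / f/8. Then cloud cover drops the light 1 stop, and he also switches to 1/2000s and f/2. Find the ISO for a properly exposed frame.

Scene light: 1 stop darker.
Shutter speed: 1/1000 → 1/2000 — 1 stop faster (darker).
Aperture: f/8 → f/5.6 → f/4 → f/2.8 → f/2 — 4 stops larger aperture (brighter).
Net so far: 2 stops brighter. ISO: 12800 → 6400 → 3200.

ISO 3200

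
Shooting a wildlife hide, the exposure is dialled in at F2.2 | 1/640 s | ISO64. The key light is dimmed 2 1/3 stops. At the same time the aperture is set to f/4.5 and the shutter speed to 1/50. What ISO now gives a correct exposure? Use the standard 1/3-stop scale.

ISO 100

Scene light: 2 1/3 stops darker.
Aperture: f/2.2 → f/2.5 → f/2.8 → f/3.2 → f/3.5 → f/4 → f/4.5 — 2 stops narrower (darker).
Shutter speed: 1/640 → 1/500 → 1/400 → 1/320 → 1/250 → 1/200 → 1/160 → 1/125 → 1/100 → 1/80 → 1/60 → 1/50 — 3 2/3 stops slower (brighter).
Net so far: 2/3 stop darker. ISO: 64 → 80 → 100.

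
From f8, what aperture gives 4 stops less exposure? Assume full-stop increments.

Aperture: f/8 → f/11 → f/16 → f/22 → f/32 — 4 stops stopped down (darker).

f/32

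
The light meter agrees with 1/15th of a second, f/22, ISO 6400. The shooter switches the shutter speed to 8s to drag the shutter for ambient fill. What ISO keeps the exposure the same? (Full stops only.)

ISO 50

Shutter speed: 1/15 → 1/8 → 1/4 → 1/2 → 1 → 2 → 4 → 8 — 7 stops slower (brighter).
Need 7 stops darker from the ISO: 6400 → 3200 → 1600 → 800 → 400 → 200 → 100 → 50.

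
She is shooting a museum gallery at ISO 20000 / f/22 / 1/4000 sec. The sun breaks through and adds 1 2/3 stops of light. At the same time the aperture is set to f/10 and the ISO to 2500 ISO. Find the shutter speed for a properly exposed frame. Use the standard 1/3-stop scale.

1/8000s

Scene light: 1 2/3 stops brighter.
Aperture: f/22 → f/20 → f/18 → f/16 → f/14 → f/13 → f/11 → f/10 — 2 1/3 stops larger aperture (brighter).
ISO: 20000 → 16000 → 12800 → 10000 → 8000 → 6400 → 5000 → 4000 → 3200 → 2500 — 3 stops lower (darker).
Net so far: 1 stop brighter. Shutter speed: 1/4000 → 1/5000 → 1/6400 → 1/8000.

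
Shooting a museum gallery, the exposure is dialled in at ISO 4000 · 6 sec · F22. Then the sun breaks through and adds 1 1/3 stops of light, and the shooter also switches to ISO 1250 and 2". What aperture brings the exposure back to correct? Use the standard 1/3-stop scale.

f/11

Scene light: 1 1/3 stops brighter.
ISO: 4000 → 3200 → 2500 → 2000 → 1600 → 1250 — 1 2/3 stops dropped (darker).
Shutter speed: 6 → 5 → 4 → 3.2 → 2.5 → 2 — 1 2/3 stops shorter (darker).
Net so far: 2 stops darker. Aperture: f/22 → f/20 → f/18 → f/16 → f/14 → f/13 → f/11.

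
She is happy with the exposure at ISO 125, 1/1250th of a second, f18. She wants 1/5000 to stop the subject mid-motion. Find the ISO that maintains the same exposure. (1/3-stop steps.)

Shutter speed: 1/1250 → 1/1600 → 1/2000 → 1/2500 → 1/3200 → 1/4000 → 1/5000 — 2 stops faster (darker).
Need 2 stops brighter from the ISO: 125 → 160 → 200 → 250 → 320 → 400 → 500.

ISO 500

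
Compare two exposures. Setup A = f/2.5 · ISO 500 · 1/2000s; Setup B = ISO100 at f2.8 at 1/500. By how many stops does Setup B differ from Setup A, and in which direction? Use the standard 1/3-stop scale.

Aperture: f/2.5 → f/2.8 — 1/3 stop stopped down (darker).
Shutter speed: 1/2000 → 1/1600 → 1/1250 → 1/1000 → 1/800 → 1/640 → 1/500 — 2 stops slower (brighter).
ISO: 500 → 400 → 320 → 250 → 200 → 160 → 125 → 100 — 2 1/3 stops dropped (darker).
Net: −1/3 +2 −2 1/3 = −2/3 stops.

2/3 stop darker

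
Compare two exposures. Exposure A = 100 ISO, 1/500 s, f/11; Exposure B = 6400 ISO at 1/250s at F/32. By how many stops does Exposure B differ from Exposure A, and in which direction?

4 stops brighter

Aperture: f/11 → f/16 → f/22 → f/32 — 3 stops stopped down (darker).
Shutter speed: 1/500 → 1/250 — 1 stop slower (brighter).
ISO: 100 → 200 → 400 → 800 → 1600 → 3200 → 6400 — 6 stops higher (brighter).
Net: −3 +1 +6 = +4 stops.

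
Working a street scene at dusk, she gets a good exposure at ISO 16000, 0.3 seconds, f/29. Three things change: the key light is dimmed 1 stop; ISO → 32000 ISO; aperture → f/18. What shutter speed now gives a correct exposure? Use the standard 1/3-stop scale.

1/8s

Scene light: 1 stop darker.
ISO: 16000 → 20000 → 25600 → 32000 — 1 stop raised (brighter).
Aperture: f/29 → f/25 → f/22 → f/20 → f/18 — 1 1/3 stops larger aperture (brighter).
Net so far: 1 1/3 stops brighter. Shutter speed: 0.3 → 1/4 → 1/5 → 1/6 → 1/8.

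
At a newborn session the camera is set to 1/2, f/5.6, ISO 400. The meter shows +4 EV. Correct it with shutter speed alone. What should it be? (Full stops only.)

1/30s

Overexposed by 4 stops → need 4 stops darker.
Shutter speed: 1/2 → 1/4 → 1/8 → 1/15 → 1/30.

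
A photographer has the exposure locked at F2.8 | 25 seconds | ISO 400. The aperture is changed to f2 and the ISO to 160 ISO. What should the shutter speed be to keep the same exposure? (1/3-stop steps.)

Aperture: f/2.8 → f/2.5 → f/2.2 → f/2 — 1 stop opened up (brighter).
ISO: 400 → 320 → 250 → 200 → 160 — 1 1/3 stops dropped (darker).
Net change so far: 1/3 stop darker. Offset with the shutter speed: 25 → 30.

30 s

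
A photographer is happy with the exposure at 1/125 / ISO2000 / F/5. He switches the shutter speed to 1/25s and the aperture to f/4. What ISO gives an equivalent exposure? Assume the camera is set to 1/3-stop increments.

Shutter speed: 1/125 → 1/100 → 1/80 → 1/60 → 1/50 → 1/40 → 1/30 → 1/25 — 2 1/3 stops slower (brighter).
Aperture: f/5 → f/4.5 → f/4 — 2/3 stop wider (brighter).
Net change so far: 3 stops brighter. Offset with the ISO: 2000 → 1600 → 1250 → 1000 → 800 → 640 → 500 → 400 → 320 → 250.

ISO 250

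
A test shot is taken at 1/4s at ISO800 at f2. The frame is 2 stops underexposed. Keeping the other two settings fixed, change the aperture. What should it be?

Underexposed by 2 stops → need 2 stops brighter.
Aperture: f/2 → f/1.4 → f/1.0.

f/1.0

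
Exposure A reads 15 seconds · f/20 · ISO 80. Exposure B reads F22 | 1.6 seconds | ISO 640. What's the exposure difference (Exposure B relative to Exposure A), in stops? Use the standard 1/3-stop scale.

2/3 stop darker

Aperture: f/20 → f/22 — 1/3 stop narrower (darker).
Shutter speed: 15 → 13 → 10 → 8 → 6 → 5 → 4 → 3.2 → 2.5 → 2 → 1.6 — 3 1/3 stops faster (darker).
ISO: 80 → 100 → 125 → 160 → 200 → 250 → 320 → 400 → 500 → 640 — 3 stops raised (brighter).
Net: −1/3 −3 1/3 +3 = −2/3 stops.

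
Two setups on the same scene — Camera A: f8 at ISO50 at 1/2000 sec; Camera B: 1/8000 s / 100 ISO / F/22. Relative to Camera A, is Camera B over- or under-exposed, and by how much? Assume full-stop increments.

4 stops darker

Aperture: f/8 → f/11 → f/16 → f/22 — 3 stops smaller aperture (darker).
Shutter speed: 1/2000 → 1/4000 → 1/8000 — 2 stops faster (darker).
ISO: 50 → 100 — 1 stop raised (brighter).
Net: −3 −2 +1 = −4 stops.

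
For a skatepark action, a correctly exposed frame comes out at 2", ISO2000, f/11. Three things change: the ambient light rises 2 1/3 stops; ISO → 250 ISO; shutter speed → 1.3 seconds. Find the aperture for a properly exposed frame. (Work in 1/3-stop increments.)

Scene light: 2 1/3 stops brighter.
ISO: 2000 → 1600 → 1250 → 1000 → 800 → 640 → 500 → 400 → 320 → 250 — 3 stops lower (darker).
Shutter speed: 2 → 1.6 → 1.3 — 2/3 stop shorter (darker).
Net so far: 1 1/3 stops darker. Aperture: f/11 → f/10 → f/9 → f/8 → f/7.1.

f/7.1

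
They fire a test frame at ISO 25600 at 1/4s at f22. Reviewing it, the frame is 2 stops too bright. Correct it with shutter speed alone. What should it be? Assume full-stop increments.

Overexposed by 2 stops → need 2 stops darker.
Shutter speed: 1/4 → 1/8 → 1/15.

1/15s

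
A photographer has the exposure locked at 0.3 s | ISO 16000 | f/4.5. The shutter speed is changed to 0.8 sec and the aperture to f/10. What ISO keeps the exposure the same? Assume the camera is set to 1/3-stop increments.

Shutter speed: 0.3 → 0.4 → 0.5 → 0.6 → 0.8 — 1 1/3 stops slower (brighter).
Aperture: f/4.5 → f/5 → f/5.6 → f/6.3 → f/7.1 → f/8 → f/9 → f/10 — 2 1/3 stops stopped down (darker).
Net change so far: 1 stop darker. Offset with the ISO: 16000 → 20000 → 25600 → 32000.

ISO 32000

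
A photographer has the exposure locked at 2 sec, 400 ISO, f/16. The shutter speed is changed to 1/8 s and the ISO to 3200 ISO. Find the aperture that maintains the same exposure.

f/11

Shutter speed: 2 → 1 → 1/2 → 1/4 → 1/8 — 4 stops faster (darker).
ISO: 400 → 800 → 1600 → 3200 — 3 stops raised (brighter).
Net change so far: 1 stop darker. Offset with the aperture: f/16 → f/11.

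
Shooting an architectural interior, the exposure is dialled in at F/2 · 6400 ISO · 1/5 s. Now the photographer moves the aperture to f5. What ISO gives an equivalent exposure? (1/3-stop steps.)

Aperture: f/2 → f/2.2 → f/2.5 → f/2.8 → f/3.2 → f/3.5 → f/4 → f/4.5 → f/5 — 2 2/3 stops narrower (darker).
Need 2 2/3 stops brighter from the ISO: 6400 → 8000 → 10000 → 12800 → 16000 → 20000 → 25600 → 32000 → 40000.

ISO 40000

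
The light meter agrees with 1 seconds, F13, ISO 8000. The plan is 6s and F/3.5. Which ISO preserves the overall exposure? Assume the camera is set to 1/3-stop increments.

ISO 100

Shutter speed: 1 → 1.3 → 1.6 → 2 → 2.5 → 3.2 → 4 → 5 → 6 — 2 2/3 stops longer (brighter).
Aperture: f/13 → f/11 → f/10 → f/9 → f/8 → f/7.1 → f/6.3 → f/5.6 → f/5 → f/4.5 → f/4 → f/3.5 — 3 2/3 stops opened up (brighter).
Net change so far: 6 1/3 stops brighter. Offset with the ISO: 8000 → 6400 → 5000 → 4000 → 3200 → 2500 → 2000 → 1600 → 1250 → 1000 → 800 → 640 → 500 → 400 → 320 → 250 → 200 → 160 → 125 → 100.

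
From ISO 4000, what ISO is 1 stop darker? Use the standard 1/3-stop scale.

ISO 2000

ISO: 4000 → 3200 → 2500 → 2000 — 1 stop lower (darker).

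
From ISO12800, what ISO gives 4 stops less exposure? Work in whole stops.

ISO 800

ISO: 12800 → 6400 → 3200 → 1600 → 800 — 4 stops dropped (darker).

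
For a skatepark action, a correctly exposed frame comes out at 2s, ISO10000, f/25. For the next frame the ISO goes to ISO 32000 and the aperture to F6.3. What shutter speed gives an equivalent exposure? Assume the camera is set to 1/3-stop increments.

ISO: 10000 → 12800 → 16000 → 20000 → 25600 → 32000 — 1 2/3 stops higher (brighter).
Aperture: f/25 → f/22 → f/20 → f/18 → f/16 → f/14 → f/13 → f/11 → f/10 → f/9 → f/8 → f/7.1 → f/6.3 — 4 stops opened up (brighter).
Net change so far: 5 2/3 stops brighter. Offset with the shutter speed: 2 → 1.6 → 1.3 → 1 → 0.8 → 0.6 → 0.5 → 0.4 → 0.3 → 1/4 → 1/5 → 1/6 → 1/8 → 1/10 → 1/13 → 1/15 → 1/20 → 1/25.

1/25s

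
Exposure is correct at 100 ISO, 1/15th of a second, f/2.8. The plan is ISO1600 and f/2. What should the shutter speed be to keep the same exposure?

ISO: 100 → 200 → 400 → 800 → 1600 — 4 stops raised (brighter).
Aperture: f/2.8 → f/2 — 1 stop opened up (brighter).
Net change so far: 5 stops brighter. Offset with the shutter speed: 1/15 → 1/30 → 1/60 → 1/125 → 1/250 → 1/500.

1/500s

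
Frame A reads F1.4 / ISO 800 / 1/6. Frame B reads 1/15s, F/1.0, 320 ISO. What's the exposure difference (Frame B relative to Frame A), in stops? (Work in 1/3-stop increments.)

1 2/3 stops darker

Aperture: f/1.4 → f/1.2 → f/1.1 → f/1.0 — 1 stop wider (brighter).
Shutter speed: 1/6 → 1/8 → 1/10 → 1/13 → 1/15 — 1 1/3 stops shorter (darker).
ISO: 800 → 640 → 500 → 400 → 320 — 1 1/3 stops lower (darker).
Net: +1 −1 1/3 −1 1/3 = −1 2/3 stops.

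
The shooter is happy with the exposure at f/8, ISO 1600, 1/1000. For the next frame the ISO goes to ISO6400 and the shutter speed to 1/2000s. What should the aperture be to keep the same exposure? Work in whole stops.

ISO: 1600 → 3200 → 6400 — 2 stops raised (brighter).
Shutter speed: 1/1000 → 1/2000 — 1 stop faster (darker).
Net change so far: 1 stop brighter. Offset with the aperture: f/8 → f/11.

f/11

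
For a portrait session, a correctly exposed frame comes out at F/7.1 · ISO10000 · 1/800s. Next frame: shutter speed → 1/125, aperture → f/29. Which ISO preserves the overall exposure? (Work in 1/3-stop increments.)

ISO 25600

Shutter speed: 1/800 → 1/640 → 1/500 → 1/400 → 1/320 → 1/250 → 1/200 → 1/160 → 1/125 — 2 2/3 stops slower (brighter).
Aperture: f/7.1 → f/8 → f/9 → f/10 → f/11 → f/13 → f/14 → f/16 → f/18 → f/20 → f/22 → f/25 → f/29 — 4 stops stopped down (darker).
Net change so far: 1 1/3 stops darker. Offset with the ISO: 10000 → 12800 → 16000 → 20000 → 25600.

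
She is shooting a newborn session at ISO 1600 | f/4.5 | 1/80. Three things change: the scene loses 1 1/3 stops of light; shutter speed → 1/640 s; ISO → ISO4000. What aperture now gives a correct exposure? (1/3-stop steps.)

f/1.6

Scene light: 1 1/3 stops darker.
Shutter speed: 1/80 → 1/100 → 1/125 → 1/160 → 1/200 → 1/250 → 1/320 → 1/400 → 1/500 → 1/640 — 3 stops faster (darker).
ISO: 1600 → 2000 → 2500 → 3200 → 4000 — 1 1/3 stops raised (brighter).
Net so far: 3 stops darker. Aperture: f/4.5 → f/4 → f/3.5 → f/3.2 → f/2.8 → f/2.5 → f/2.2 → f/2 → f/1.8 → f/1.6.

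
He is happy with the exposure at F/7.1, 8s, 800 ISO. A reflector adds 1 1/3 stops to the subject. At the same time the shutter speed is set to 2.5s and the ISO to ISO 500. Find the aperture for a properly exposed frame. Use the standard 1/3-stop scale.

Scene light: 1 1/3 stops brighter.
Shutter speed: 8 → 6 → 5 → 4 → 3.2 → 2.5 — 1 2/3 stops faster (darker).
ISO: 800 → 640 → 500 — 2/3 stop dropped (darker).
Net so far: 1 stop darker. Aperture: f/7.1 → f/6.3 → f/5.6 → f/5.

f/5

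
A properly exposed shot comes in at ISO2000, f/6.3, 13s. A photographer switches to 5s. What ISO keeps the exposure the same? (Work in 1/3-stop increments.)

Shutter speed: 13 → 10 → 8 → 6 → 5 — 1 1/3 stops shorter (darker).
Need 1 1/3 stops brighter from the ISO: 2000 → 2500 → 3200 → 4000 → 5000.

ISO 5000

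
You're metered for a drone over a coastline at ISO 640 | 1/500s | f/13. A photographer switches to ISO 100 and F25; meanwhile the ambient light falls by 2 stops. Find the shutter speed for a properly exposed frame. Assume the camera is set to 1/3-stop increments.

1/5s

Scene light: 2 stops darker.
ISO: 640 → 500 → 400 → 320 → 250 → 200 → 160 → 125 → 100 — 2 2/3 stops dropped (darker).
Aperture: f/13 → f/14 → f/16 → f/18 → f/20 → f/22 → f/25 — 2 stops stopped down (darker).
Net so far: 6 2/3 stops darker. Shutter speed: 1/500 → 1/400 → 1/320 → 1/250 → 1/200 → 1/160 → 1/125 → 1/100 → 1/80 → 1/60 → 1/50 → 1/40 → 1/30 → 1/25 → 1/20 → 1/15 → 1/13 → 1/10 → 1/8 → 1/6 → 1/5.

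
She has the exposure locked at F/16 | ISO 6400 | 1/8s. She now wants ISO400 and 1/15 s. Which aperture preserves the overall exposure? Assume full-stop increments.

f/2.8

ISO: 6400 → 3200 → 1600 → 800 → 400 — 4 stops lower (darker).
Shutter speed: 1/8 → 1/15 — 1 stop shorter (darker).
Net change so far: 5 stops darker. Offset with the aperture: f/16 → f/11 → f/8 → f/5.6 → f/4 → f/2.8.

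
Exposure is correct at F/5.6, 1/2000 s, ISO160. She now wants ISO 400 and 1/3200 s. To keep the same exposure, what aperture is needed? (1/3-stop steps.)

f/7.1

ISO: 160 → 200 → 250 → 320 → 400 — 1 1/3 stops higher (brighter).
Shutter speed: 1/2000 → 1/2500 → 1/3200 — 2/3 stop faster (darker).
Net change so far: 2/3 stop brighter. Offset with the aperture: f/5.6 → f/6.3 → f/7.1.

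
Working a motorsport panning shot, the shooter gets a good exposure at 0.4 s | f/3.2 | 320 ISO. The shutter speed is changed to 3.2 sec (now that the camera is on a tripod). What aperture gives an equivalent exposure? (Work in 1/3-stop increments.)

f/9

Shutter speed: 0.4 → 0.5 → 0.6 → 0.8 → 1 → 1.3 → 1.6 → 2 → 2.5 → 3.2 — 3 stops slower (brighter).
Need 3 stops darker from the aperture: f/3.2 → f/3.5 → f/4 → f/4.5 → f/5 → f/5.6 → f/6.3 → f/7.1 → f/8 → f/9.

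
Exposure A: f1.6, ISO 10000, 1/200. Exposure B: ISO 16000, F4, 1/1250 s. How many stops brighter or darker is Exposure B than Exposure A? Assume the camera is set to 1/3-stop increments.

4 2/3 stops darker

Aperture: f/1.6 → f/1.8 → f/2 → f/2.2 → f/2.5 → f/2.8 → f/3.2 → f/3.5 → f/4 — 2 2/3 stops narrower (darker).
Shutter speed: 1/200 → 1/250 → 1/320 → 1/400 → 1/500 → 1/640 → 1/800 → 1/1000 → 1/1250 — 2 2/3 stops shorter (darker).
ISO: 10000 → 12800 → 16000 — 2/3 stop higher (brighter).
Net: −2 2/3 −2 2/3 +2/3 = −4 2/3 stops.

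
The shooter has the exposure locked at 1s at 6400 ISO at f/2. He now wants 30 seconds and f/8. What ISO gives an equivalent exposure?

ISO 3200

Shutter speed: 1 → 2 → 4 → 8 → 15 → 30 — 5 stops longer (brighter).
Aperture: f/2 → f/2.8 → f/4 → f/5.6 → f/8 — 4 stops stopped down (darker).
Net change so far: 1 stop brighter. Offset with the ISO: 6400 → 3200.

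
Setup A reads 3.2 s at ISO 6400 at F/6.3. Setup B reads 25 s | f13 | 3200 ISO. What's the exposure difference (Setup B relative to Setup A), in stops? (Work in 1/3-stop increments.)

Aperture: f/6.3 → f/7.1 → f/8 → f/9 → f/10 → f/11 → f/13 — 2 stops smaller aperture (darker).
Shutter speed: 3.2 → 4 → 5 → 6 → 8 → 10 → 13 → 15 → 20 → 25 — 3 stops longer (brighter).
ISO: 6400 → 5000 → 4000 → 3200 — 1 stop lower (darker).
Net: −2 +3 −1 = 0 stops.

same exposure (0 stops)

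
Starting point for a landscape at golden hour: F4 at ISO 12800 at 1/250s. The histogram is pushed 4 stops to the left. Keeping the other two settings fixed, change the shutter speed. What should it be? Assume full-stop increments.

Underexposed by 4 stops → need 4 stops brighter.
Shutter speed: 1/250 → 1/125 → 1/60 → 1/30 → 1/15.

1/15s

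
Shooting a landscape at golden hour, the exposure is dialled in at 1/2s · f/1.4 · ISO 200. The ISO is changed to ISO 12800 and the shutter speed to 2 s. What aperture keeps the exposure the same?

f/22

ISO: 200 → 400 → 800 → 1600 → 3200 → 6400 → 12800 — 6 stops higher (brighter).
Shutter speed: 1/2 → 1 → 2 — 2 stops longer (brighter).
Net change so far: 8 stops brighter. Offset with the aperture: f/1.4 → f/2 → f/2.8 → f/4 → f/5.6 → f/8 → f/11 → f/16 → f/22.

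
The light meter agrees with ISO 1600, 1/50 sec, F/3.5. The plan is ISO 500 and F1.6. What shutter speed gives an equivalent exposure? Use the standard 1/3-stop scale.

ISO: 1600 → 1250 → 1000 → 800 → 640 → 500 — 1 2/3 stops dropped (darker).
Aperture: f/3.5 → f/3.2 → f/2.8 → f/2.5 → f/2.2 → f/2 → f/1.8 → f/1.6 — 2 1/3 stops larger aperture (brighter).
Net change so far: 2/3 stop brighter. Offset with the shutter speed: 1/50 → 1/60 → 1/80.

1/80s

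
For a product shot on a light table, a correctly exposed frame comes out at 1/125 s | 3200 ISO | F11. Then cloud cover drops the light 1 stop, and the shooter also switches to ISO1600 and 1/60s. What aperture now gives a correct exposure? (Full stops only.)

Scene light: 1 stop darker.
ISO: 3200 → 1600 — 1 stop lower (darker).
Shutter speed: 1/125 → 1/60 — 1 stop longer (brighter).
Net so far: 1 stop darker. Aperture: f/11 → f/8.

f/8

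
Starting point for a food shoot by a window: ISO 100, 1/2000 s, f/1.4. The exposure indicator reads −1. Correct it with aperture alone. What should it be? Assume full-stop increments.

f/1.0

Underexposed by 1 stop → need 1 stop brighter.
Aperture: f/1.4 → f/1.0.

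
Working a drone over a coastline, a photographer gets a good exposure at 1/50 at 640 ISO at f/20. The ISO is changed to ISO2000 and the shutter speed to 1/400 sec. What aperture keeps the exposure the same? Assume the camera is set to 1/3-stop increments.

f/13

ISO: 640 → 800 → 1000 → 1250 → 1600 → 2000 — 1 2/3 stops higher (brighter).
Shutter speed: 1/50 → 1/60 → 1/80 → 1/100 → 1/125 → 1/160 → 1/200 → 1/250 → 1/320 → 1/400 — 3 stops shorter (darker).
Net change so far: 1 1/3 stops darker. Offset with the aperture: f/20 → f/18 → f/16 → f/14 → f/13.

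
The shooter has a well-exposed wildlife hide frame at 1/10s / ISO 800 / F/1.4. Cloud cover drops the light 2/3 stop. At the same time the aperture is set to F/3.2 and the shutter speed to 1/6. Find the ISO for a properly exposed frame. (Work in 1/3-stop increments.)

Scene light: 2/3 stop darker.
Aperture: f/1.4 → f/1.6 → f/1.8 → f/2 → f/2.2 → f/2.5 → f/2.8 → f/3.2 — 2 1/3 stops smaller aperture (darker).
Shutter speed: 1/10 → 1/8 → 1/6 — 2/3 stop slower (brighter).
Net so far: 2 1/3 stops darker. ISO: 800 → 1000 → 1250 → 1600 → 2000 → 2500 → 3200 → 4000.

ISO 4000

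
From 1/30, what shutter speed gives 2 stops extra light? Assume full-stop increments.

Shutter speed: 1/30 → 1/15 → 1/8 — 2 stops slower (brighter).

1/8s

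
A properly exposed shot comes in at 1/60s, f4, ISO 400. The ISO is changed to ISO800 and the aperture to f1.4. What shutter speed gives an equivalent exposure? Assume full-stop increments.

ISO: 400 → 800 — 1 stop higher (brighter).
Aperture: f/4 → f/2.8 → f/2 → f/1.4 — 3 stops larger aperture (brighter).
Net change so far: 4 stops brighter. Offset with the shutter speed: 1/60 → 1/125 → 1/250 → 1/500 → 1/1000.

1/1000s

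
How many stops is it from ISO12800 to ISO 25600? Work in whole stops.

12800 → 25600 — count the steps: 1 stop.

1 stop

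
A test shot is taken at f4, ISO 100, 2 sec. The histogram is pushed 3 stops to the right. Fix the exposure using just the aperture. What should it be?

f/11

Overexposed by 3 stops → need 3 stops darker.
Aperture: f/4 → f/5.6 → f/8 → f/11.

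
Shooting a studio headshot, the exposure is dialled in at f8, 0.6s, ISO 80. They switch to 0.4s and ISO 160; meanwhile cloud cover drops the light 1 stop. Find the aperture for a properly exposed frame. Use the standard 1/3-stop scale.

f/6.3

Scene light: 1 stop darker.
Shutter speed: 0.6 → 0.5 → 0.4 — 2/3 stop faster (darker).
ISO: 80 → 100 → 125 → 160 — 1 stop higher (brighter).
Net so far: 2/3 stop darker. Aperture: f/8 → f/7.1 → f/6.3.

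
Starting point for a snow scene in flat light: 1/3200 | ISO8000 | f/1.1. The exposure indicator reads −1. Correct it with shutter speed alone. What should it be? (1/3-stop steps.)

Underexposed by 1 stop → need 1 stop brighter.
Shutter speed: 1/3200 → 1/2500 → 1/2000 → 1/1600.

1/1600s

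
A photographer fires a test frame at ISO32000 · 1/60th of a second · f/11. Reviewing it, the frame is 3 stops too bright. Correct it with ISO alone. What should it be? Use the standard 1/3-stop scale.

ISO 4000

Overexposed by 3 stops → need 3 stops darker.
ISO: 32000 → 25600 → 20000 → 16000 → 12800 → 10000 → 8000 → 6400 → 5000 → 4000.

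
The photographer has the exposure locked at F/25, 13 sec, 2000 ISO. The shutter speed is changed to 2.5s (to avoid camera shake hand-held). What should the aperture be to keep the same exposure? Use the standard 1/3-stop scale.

Shutter speed: 13 → 10 → 8 → 6 → 5 → 4 → 3.2 → 2.5 — 2 1/3 stops faster (darker).
Need 2 1/3 stops brighter from the aperture: f/25 → f/22 → f/20 → f/18 → f/16 → f/14 → f/13 → f/11.

f/11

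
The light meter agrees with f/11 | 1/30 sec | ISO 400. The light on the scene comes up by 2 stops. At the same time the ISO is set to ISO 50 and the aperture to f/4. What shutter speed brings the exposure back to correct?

1/125s

Scene light: 2 stops brighter.
ISO: 400 → 200 → 100 → 50 — 3 stops lower (darker).
Aperture: f/11 → f/8 → f/5.6 → f/4 — 3 stops larger aperture (brighter).
Net so far: 2 stops brighter. Shutter speed: 1/30 → 1/60 → 1/125.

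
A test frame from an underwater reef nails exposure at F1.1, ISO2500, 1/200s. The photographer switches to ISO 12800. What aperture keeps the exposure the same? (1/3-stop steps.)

ISO: 2500 → 3200 → 4000 → 5000 → 6400 → 8000 → 10000 → 12800 — 2 1/3 stops higher (brighter).
Need 2 1/3 stops darker from the aperture: f/1.1 → f/1.2 → f/1.4 → f/1.6 → f/1.8 → f/2 → f/2.2 → f/2.5.

f/2.5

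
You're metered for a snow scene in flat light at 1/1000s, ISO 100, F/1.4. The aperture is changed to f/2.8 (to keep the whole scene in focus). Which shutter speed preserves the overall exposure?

1/250s

Aperture: f/1.4 → f/2 → f/2.8 — 2 stops smaller aperture (darker).
Need 2 stops brighter from the shutter speed: 1/1000 → 1/500 → 1/250.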